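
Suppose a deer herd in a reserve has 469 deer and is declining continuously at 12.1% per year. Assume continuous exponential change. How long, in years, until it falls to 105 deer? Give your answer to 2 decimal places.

t ≈ 12.37 years

105 = 469 · e^(-0.121·t)
t = ln(105/469) / -0.121 = ln(0.22388) / -0.121 = -1.49664 / -0.121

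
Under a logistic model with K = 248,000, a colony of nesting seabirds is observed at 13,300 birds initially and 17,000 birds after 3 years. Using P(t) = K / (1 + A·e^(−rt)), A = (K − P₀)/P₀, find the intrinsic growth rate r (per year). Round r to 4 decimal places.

A = (248000 − 13300)/13300 = 17.64662
17000 = 248000/(1 + 17.64662·e^(−r·3)) → e^(−3r) = (14.58824 − 1)/17.64662 = 0.770019
r = −ln(0.770019)/3 = 0.26134/3

r ≈ 0.0871 per year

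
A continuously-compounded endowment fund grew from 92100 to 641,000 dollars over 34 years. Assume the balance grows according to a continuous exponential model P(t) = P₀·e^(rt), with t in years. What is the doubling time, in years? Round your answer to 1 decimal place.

r = ln(641000/92100) / 34 = ln(6.95983) / 34 ≈ 0.057063 per year
doubling time = ln 2 / |r| = 0.69315 / 0.057063

doubling time ≈ 12.1 years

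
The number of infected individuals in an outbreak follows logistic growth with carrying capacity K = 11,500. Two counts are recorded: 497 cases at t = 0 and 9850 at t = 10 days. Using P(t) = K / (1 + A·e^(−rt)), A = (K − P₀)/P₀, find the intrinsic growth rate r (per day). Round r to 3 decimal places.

A = (11500 − 497)/497 = 22.13883
9850 = 11500/(1 + 22.13883·e^(−r·10)) → e^(−10r) = (1.16751 − 1)/22.13883 = 0.007566
r = −ln(0.007566)/10 = 4.88403/10

r ≈ 0.488 per day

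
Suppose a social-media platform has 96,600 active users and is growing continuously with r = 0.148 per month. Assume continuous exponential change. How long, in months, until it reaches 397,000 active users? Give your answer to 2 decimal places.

397000 = 96600 · e^(0.148·t)
t = ln(397000/96600) / 0.148 = ln(4.10973) / 0.148 = 1.41336 / 0.148

t ≈ 9.55 months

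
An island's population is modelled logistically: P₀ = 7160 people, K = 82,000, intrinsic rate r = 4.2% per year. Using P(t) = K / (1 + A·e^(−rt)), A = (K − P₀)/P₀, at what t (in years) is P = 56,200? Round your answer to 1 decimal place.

t ≈ 74.4 years

A = (82000 − 7160)/7160 = 10.45251
56200 = 82000/(1 + 10.45251·e^(−0.042t)) → 1 + 10.45251·e^(−0.042t) = 1.45907
e^(−0.042t) = 0.04392 → t = ln(22.76865)/0.042 = 3.12538/0.042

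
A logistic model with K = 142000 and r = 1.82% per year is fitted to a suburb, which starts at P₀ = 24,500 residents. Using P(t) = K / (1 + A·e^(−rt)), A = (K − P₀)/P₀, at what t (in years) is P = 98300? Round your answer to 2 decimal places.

t ≈ 130.68 years

A = (142000 − 24500)/24500 = 4.79592
98300 = 142000/(1 + 4.79592·e^(−0.0182t)) → 1 + 4.79592·e^(−0.0182t) = 1.44456
e^(−0.0182t) = 0.092695 → t = ln(10.78807)/0.0182 = 2.37844/0.0182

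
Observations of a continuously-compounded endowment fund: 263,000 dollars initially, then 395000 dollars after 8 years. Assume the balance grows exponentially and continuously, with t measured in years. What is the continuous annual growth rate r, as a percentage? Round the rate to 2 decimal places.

395000 = 263000 · e^(r·8)
e^(8r) = 395000/263000 = 1.5019
r = ln(1.5019) / 8 = 0.40673 / 8

r ≈ 5.08% per year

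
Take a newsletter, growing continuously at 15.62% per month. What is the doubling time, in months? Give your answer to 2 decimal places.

doubling time = ln(2) / |r| = 0.69315 / 0.1562

doubling time ≈ 4.44 months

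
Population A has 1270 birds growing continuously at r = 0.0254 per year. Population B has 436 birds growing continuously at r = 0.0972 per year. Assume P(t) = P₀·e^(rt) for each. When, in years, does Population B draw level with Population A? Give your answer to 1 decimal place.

t ≈ 14.9 years

1270·e^(0.0254t) = 436·e^(0.0972t)
1270/436 = e^((0.0972 − 0.0254)t) → ln(2.91284) = 0.0718·t
t = 1.06913 / 0.0718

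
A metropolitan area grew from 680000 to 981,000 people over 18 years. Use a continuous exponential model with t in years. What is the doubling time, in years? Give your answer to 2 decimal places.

r = ln(981000/680000) / 18 = ln(1.44265) / 18 ≈ 0.02036 per year
doubling time = ln 2 / |r| = 0.69315 / 0.02036

doubling time ≈ 34.04 years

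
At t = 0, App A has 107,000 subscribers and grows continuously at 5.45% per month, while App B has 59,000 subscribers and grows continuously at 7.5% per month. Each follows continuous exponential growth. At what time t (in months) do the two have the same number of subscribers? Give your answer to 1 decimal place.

107000·e^(0.0545t) = 59000·e^(0.075t)
107000/59000 = e^((0.075 − 0.0545)t) → ln(1.81356) = 0.0205·t
t = 0.59529 / 0.0205

t ≈ 29.0 months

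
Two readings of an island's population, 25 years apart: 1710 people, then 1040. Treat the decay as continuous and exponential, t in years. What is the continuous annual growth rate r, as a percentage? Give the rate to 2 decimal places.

1040 = 1710 · e^(r·25)
e^(25r) = 1040/1710 = 0.60819
r = ln(0.60819) / 25 = -0.49727 / 25

r ≈ -1.99% per year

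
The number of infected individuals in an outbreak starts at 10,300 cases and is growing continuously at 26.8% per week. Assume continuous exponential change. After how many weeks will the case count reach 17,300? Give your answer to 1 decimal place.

t ≈ 1.9 weeks

17300 = 10300 · e^(0.268·t)
t = ln(17300/10300) / 0.268 = ln(1.67961) / 0.268 = 0.51856 / 0.268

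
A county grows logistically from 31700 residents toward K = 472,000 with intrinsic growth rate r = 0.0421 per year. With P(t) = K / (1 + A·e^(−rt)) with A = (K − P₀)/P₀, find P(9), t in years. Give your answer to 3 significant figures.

≈ 44,900 residents

A = (472000 − 31700)/31700 = 13.88959
P(9) = 472000 / (1 + 13.88959·e^(−0.0421·9)) = 472000 / (1 + 13.88959·0.684614)
= 472000 / 10.50901 ≈ 44913.85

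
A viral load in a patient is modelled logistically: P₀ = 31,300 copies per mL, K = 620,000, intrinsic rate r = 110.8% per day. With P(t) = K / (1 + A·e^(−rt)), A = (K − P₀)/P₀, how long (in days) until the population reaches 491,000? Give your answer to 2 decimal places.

t ≈ 3.85 days

A = (620000 − 31300)/31300 = 18.80831
491000 = 620000/(1 + 18.80831·e^(−1.108t)) → 1 + 18.80831·e^(−1.108t) = 1.26273
e^(−1.108t) = 0.013969 → t = ln(71.58821)/1.108 = 4.27093/1.108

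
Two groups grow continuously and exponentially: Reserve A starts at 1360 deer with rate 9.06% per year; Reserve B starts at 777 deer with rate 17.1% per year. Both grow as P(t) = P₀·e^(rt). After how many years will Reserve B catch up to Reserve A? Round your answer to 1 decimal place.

1360·e^(0.0906t) = 777·e^(0.171t)
1360/777 = e^((0.171 − 0.0906)t) → ln(1.75032) = 0.0804·t
t = 0.5598 / 0.0804

t ≈ 7.0 years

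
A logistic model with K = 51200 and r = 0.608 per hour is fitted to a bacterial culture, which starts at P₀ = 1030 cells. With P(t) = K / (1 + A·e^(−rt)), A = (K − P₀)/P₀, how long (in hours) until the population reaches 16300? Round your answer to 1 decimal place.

A = (51200 − 1030)/1030 = 48.70874
16300 = 51200/(1 + 48.70874·e^(−0.608t)) → 1 + 48.70874·e^(−0.608t) = 3.1411
e^(−0.608t) = 0.043957 → t = ln(22.74935)/0.608 = 3.12454/0.608

t ≈ 5.1 hours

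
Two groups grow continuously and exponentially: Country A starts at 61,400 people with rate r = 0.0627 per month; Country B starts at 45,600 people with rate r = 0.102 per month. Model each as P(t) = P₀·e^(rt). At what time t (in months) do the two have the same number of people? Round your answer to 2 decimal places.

t ≈ 7.57 months

61400·e^(0.0627t) = 45600·e^(0.102t)
61400/45600 = e^((0.102 − 0.0627)t) → ln(1.34649) = 0.0393·t
t = 0.2975 / 0.0393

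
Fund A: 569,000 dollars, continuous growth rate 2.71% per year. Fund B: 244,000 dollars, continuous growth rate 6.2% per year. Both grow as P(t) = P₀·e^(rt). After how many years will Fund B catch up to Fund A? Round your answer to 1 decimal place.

t ≈ 24.3 years

569000·e^(0.0271t) = 244000·e^(0.062t)
569000/244000 = e^((0.062 − 0.0271)t) → ln(2.33197) = 0.0349·t
t = 0.84671 / 0.0349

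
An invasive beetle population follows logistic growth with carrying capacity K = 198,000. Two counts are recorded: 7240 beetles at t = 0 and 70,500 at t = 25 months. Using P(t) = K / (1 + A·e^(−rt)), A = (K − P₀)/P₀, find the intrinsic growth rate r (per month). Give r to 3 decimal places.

r ≈ 0.107 per month

A = (198000 − 7240)/7240 = 26.34807
70500 = 198000/(1 + 26.34807·e^(−r·25)) → e^(−25r) = (2.80851 − 1)/26.34807 = 0.068639
r = −ln(0.068639)/25 = 2.67889/25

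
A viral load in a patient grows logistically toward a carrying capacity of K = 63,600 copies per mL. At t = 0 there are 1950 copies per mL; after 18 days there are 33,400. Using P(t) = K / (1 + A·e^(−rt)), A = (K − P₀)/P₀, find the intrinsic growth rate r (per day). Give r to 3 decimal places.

A = (63600 − 1950)/1950 = 31.61538
33400 = 63600/(1 + 31.61538·e^(−r·18)) → e^(−18r) = (1.90419 − 1)/31.61538 = 0.0286
r = −ln(0.0286)/18 = 3.55436/18

r ≈ 0.197 per day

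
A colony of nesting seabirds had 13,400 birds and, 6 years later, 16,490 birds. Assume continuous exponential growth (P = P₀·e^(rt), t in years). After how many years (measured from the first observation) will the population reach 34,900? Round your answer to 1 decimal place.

t ≈ 27.7 years

r = ln(16490/13400) / 6 ≈ 0.034583 per year
t = ln(34900/13400) / r = 0.95723 / 0.034583 ≈ 27.679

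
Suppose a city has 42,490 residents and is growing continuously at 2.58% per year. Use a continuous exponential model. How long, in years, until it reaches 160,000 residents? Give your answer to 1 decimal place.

t ≈ 51.4 years

160000 = 42490 · e^(0.0258·t)
t = ln(160000/42490) / 0.0258 = ln(3.76559) / 0.0258 = 1.32591 / 0.0258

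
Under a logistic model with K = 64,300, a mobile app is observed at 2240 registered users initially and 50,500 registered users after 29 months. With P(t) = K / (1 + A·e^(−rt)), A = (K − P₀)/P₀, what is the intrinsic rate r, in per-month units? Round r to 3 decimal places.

r ≈ 0.159 per month

A = (64300 − 2240)/2240 = 27.70536
50500 = 64300/(1 + 27.70536·e^(−r·29)) → e^(−29r) = (1.27327 − 1)/27.70536 = 0.009863
r = −ln(0.009863)/29 = 4.61893/29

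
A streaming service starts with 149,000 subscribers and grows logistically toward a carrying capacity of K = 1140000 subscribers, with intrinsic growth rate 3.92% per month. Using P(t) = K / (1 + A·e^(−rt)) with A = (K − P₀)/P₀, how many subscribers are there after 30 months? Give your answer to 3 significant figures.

A = (1140000 − 149000)/149000 = 6.65101
P(30) = 1140000 / (1 + 6.65101·e^(−0.0392·30)) = 1140000 / (1 + 6.65101·0.30851)
= 1140000 / 3.0519 ≈ 373537.28

≈ 374,000 subscribers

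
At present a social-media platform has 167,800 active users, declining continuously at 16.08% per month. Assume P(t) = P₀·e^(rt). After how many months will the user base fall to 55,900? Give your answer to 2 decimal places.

t ≈ 6.84 months

55900 = 167800 · e^(-0.1608·t)
t = ln(55900/167800) / -0.1608 = ln(0.33313) / -0.1608 = -1.09921 / -0.1608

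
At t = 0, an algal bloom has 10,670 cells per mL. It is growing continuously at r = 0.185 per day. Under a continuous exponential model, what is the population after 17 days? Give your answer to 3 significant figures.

P(17) = 10670 · e^(0.185·17) = 10670 · e^(3.145)
= 10670 · 23.21968 ≈ 247753.94

≈ 248,000 cells per mL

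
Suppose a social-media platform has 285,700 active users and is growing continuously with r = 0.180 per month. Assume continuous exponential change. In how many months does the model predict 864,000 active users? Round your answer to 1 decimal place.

t ≈ 6.1 months

864000 = 285700 · e^(0.18·t)
t = ln(864000/285700) / 0.18 = ln(3.02415) / 0.18 = 1.10663 / 0.18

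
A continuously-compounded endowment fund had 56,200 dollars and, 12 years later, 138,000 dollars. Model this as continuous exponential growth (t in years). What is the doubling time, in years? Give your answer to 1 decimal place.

doubling time ≈ 9.3 years

r = ln(138000/56200) / 12 = ln(2.45552) / 12 ≈ 0.074861 per year
doubling time = ln 2 / |r| = 0.69315 / 0.074861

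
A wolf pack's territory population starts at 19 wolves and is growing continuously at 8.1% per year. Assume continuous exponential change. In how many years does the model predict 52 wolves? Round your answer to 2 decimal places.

52 = 19 · e^(0.081·t)
t = ln(52/19) / 0.081 = ln(2.73684) / 0.081 = 1.0068 / 0.081

t ≈ 12.43 years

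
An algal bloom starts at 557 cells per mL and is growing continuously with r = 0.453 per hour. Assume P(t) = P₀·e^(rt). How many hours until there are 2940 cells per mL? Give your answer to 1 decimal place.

2940 = 557 · e^(0.453·t)
t = ln(2940/557) / 0.453 = ln(5.27828) / 0.453 = 1.6636 / 0.453

t ≈ 3.7 hours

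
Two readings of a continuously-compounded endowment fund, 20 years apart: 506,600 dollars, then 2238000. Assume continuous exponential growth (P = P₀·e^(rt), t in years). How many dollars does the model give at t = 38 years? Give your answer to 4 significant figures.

r = ln(2238000/506600) / 20 ≈ 0.074281 per year
P(38) = 506600 · e^(0.074281·38) = 506600 · 16.82172 ≈ 8521881.47

≈ 8,522,000 dollars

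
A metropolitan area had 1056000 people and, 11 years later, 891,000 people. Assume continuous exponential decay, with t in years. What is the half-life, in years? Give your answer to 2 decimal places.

r = ln(891000/1056000) / 11 = ln(0.84375) / 11 ≈ -0.015445 per year
half-life = ln 2 / |r| = 0.69315 / 0.015445

half-life ≈ 44.88 years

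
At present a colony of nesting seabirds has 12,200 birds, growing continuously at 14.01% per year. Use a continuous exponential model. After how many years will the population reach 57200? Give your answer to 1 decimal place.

57200 = 12200 · e^(0.1401·t)
t = ln(57200/12200) / 0.1401 = ln(4.68852) / 0.1401 = 1.54512 / 0.1401

t ≈ 11.0 years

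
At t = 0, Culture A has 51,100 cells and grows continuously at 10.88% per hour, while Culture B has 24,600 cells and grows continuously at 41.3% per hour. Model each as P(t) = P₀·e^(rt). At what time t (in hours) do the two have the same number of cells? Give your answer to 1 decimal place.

t ≈ 2.4 hours

51100·e^(0.1088t) = 24600·e^(0.413t)
51100/24600 = e^((0.413 − 0.1088)t) → ln(2.07724) = 0.3042·t
t = 0.73104 / 0.3042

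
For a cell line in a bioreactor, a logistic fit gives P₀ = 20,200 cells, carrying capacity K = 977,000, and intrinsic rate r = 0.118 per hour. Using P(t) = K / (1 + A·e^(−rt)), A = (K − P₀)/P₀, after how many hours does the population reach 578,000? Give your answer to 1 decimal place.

A = (977000 − 20200)/20200 = 47.36634
578000 = 977000/(1 + 47.36634·e^(−0.118t)) → 1 + 47.36634·e^(−0.118t) = 1.69031
e^(−0.118t) = 0.014574 → t = ln(68.6159)/0.118 = 4.22852/0.118

t ≈ 35.8 hours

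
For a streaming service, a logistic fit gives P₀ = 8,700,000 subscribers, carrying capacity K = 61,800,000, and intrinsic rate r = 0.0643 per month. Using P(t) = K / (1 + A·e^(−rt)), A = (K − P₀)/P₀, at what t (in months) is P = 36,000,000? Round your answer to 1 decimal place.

t ≈ 33.3 months

A = (61800000 − 8700000)/8700000 = 6.10345
36000000 = 61800000/(1 + 6.10345·e^(−0.0643t)) → 1 + 6.10345·e^(−0.0643t) = 1.71667
e^(−0.0643t) = 0.11742 → t = ln(8.51644)/0.0643 = 2.142/0.0643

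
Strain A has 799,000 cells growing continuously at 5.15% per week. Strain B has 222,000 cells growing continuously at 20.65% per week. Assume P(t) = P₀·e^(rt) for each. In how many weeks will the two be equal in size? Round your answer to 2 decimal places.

t ≈ 8.26 weeks

799000·e^(0.0515t) = 222000·e^(0.2065t)
799000/222000 = e^((0.2065 − 0.0515)t) → ln(3.5991) = 0.155·t
t = 1.28068 / 0.155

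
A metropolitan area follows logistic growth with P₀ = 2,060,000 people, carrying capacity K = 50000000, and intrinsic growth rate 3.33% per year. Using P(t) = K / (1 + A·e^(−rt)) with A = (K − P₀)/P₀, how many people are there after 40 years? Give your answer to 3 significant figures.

A = (50000000 − 2060000)/2060000 = 23.27184
P(40) = 50000000 / (1 + 23.27184·e^(−0.0333·40)) = 50000000 / (1 + 23.27184·0.263949)
= 50000000 / 7.14258 ≈ 7000275.24

≈ 7,000,000 people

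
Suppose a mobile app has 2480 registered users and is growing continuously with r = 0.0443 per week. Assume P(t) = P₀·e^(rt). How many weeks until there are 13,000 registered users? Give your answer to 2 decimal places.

t ≈ 37.40 weeks

13000 = 2480 · e^(0.0443·t)
t = ln(13000/2480) / 0.0443 = ln(5.24194) / 0.0443 = 1.65669 / 0.0443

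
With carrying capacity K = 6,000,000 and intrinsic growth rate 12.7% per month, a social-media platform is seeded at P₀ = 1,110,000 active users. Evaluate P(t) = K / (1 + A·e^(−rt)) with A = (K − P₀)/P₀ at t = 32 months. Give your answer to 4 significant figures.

≈ 5,578,000 active users

A = (6000000 − 1110000)/1110000 = 4.40541
P(32) = 6000000 / (1 + 4.40541·e^(−0.127·32)) = 6000000 / (1 + 4.40541·0.01718)
= 6000000 / 1.07569 ≈ 5577838.12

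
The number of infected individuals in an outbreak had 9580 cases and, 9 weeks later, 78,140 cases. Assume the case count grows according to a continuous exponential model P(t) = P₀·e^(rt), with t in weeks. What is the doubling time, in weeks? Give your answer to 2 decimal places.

r = ln(78140/9580) / 9 = ln(8.15658) / 9 ≈ 0.233203 per week
doubling time = ln 2 / |r| = 0.69315 / 0.233203

doubling time ≈ 2.97 weeks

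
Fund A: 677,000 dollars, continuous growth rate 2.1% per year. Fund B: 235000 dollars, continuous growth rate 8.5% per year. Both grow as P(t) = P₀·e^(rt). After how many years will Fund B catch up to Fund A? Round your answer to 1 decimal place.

t ≈ 16.5 years

677000·e^(0.021t) = 235000·e^(0.085t)
677000/235000 = e^((0.085 − 0.021)t) → ln(2.88085) = 0.064·t
t = 1.05809 / 0.064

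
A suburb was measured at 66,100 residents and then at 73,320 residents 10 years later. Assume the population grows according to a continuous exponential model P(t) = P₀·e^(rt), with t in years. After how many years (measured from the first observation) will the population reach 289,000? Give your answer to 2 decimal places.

r = ln(73320/66100) / 10 ≈ 0.010366 per year
t = ln(289000/66100) / r = 1.47526 / 0.010366 ≈ 142.311

t ≈ 142.31 years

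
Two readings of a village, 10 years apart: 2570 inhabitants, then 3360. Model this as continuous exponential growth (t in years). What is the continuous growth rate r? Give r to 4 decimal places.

3360 = 2570 · e^(r·10)
e^(10r) = 3360/2570 = 1.30739
r = ln(1.30739) / 10 = 0.26804 / 10

r ≈ 0.0268 per year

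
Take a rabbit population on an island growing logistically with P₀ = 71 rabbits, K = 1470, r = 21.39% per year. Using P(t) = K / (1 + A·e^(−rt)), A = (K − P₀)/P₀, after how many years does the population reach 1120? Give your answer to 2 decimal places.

A = (1470 − 71)/71 = 19.70423
1120 = 1470/(1 + 19.70423·e^(−0.2139t)) → 1 + 19.70423·e^(−0.2139t) = 1.3125
e^(−0.2139t) = 0.01586 → t = ln(63.05352)/0.2139 = 4.14398/0.2139

t ≈ 19.37 years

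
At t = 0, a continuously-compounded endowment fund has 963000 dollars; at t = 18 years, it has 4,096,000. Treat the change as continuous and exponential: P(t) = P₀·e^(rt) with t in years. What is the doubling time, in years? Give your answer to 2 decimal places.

doubling time ≈ 8.62 years

r = ln(4096000/963000) / 18 = ln(4.25337) / 18 ≈ 0.080428 per year
doubling time = ln 2 / |r| = 0.69315 / 0.080428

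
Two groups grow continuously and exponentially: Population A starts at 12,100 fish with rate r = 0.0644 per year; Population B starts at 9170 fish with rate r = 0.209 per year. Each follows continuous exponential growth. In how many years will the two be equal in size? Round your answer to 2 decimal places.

12100·e^(0.0644t) = 9170·e^(0.209t)
12100/9170 = e^((0.209 − 0.0644)t) → ln(1.31952) = 0.1446·t
t = 0.27727 / 0.1446

t ≈ 1.92 years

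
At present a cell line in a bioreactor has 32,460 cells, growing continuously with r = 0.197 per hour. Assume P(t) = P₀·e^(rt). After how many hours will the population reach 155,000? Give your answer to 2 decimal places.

t ≈ 7.94 hours

155000 = 32460 · e^(0.197·t)
t = ln(155000/32460) / 0.197 = ln(4.77511) / 0.197 = 1.56342 / 0.197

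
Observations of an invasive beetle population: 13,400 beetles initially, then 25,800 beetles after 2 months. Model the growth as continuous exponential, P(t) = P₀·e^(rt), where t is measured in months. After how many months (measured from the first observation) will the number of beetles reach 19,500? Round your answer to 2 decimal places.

t ≈ 1.15 months

r = ln(25800/13400) / 2 ≈ 0.32756 per month
t = ln(19500/13400) / r = 0.37516 / 0.32756 ≈ 1.145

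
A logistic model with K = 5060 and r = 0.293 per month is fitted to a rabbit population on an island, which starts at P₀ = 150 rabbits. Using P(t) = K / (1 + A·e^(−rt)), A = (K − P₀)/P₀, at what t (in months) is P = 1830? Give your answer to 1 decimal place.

t ≈ 10.0 months

A = (5060 − 150)/150 = 32.73333
1830 = 5060/(1 + 32.73333·e^(−0.293t)) → 1 + 32.73333·e^(−0.293t) = 2.76503
e^(−0.293t) = 0.053921 → t = ln(18.54551)/0.293 = 2.92023/0.293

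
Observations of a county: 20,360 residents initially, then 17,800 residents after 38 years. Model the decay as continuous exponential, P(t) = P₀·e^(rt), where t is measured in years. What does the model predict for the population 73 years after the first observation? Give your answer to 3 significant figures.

≈ 15,700 residents

r = ln(17800/20360) / 38 ≈ -0.003536 per year
P(73) = 20360 · e^(-0.003536·73) = 20360 · 0.77249 ≈ 15727.85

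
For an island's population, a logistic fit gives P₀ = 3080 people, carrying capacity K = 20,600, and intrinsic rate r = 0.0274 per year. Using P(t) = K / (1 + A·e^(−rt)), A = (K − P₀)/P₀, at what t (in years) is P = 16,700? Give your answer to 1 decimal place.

t ≈ 116.5 years

A = (20600 − 3080)/3080 = 5.68831
16700 = 20600/(1 + 5.68831·e^(−0.0274t)) → 1 + 5.68831·e^(−0.0274t) = 1.23353
e^(−0.0274t) = 0.041055 → t = ln(24.35764)/0.0274 = 3.19285/0.0274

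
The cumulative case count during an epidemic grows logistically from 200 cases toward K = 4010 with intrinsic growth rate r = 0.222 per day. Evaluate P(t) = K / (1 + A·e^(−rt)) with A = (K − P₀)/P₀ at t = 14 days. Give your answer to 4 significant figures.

A = (4010 − 200)/200 = 19.05
P(14) = 4010 / (1 + 19.05·e^(−0.222·14)) = 4010 / (1 + 19.05·0.04469)
= 4010 / 1.85135 ≈ 2165.99

≈ 2,166 cases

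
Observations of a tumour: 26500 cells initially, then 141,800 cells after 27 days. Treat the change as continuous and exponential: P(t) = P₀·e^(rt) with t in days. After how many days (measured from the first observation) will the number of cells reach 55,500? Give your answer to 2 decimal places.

t ≈ 11.90 days

r = ln(141800/26500) / 27 ≈ 0.062121 per day
t = ln(55500/26500) / r = 0.73924 / 0.062121 ≈ 11.9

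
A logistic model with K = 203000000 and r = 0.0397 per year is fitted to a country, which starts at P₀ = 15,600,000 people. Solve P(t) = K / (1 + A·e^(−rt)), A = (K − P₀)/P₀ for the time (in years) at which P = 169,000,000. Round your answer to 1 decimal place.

t ≈ 103.0 years

A = (203000000 − 15600000)/15600000 = 12.01282
169000000 = 203000000/(1 + 12.01282·e^(−0.0397t)) → 1 + 12.01282·e^(−0.0397t) = 1.20118
e^(−0.0397t) = 0.016747 → t = ln(59.71078)/0.0397 = 4.08951/0.0397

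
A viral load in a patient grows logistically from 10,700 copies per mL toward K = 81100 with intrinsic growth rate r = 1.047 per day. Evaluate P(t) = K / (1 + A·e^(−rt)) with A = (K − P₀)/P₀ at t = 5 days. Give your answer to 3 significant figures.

A = (81100 − 10700)/10700 = 6.57944
P(5) = 81100 / (1 + 6.57944·e^(−1.047·5)) = 81100 / (1 + 6.57944·0.005327)
= 81100 / 1.03505 ≈ 78353.89

≈ 78,400 copies per mL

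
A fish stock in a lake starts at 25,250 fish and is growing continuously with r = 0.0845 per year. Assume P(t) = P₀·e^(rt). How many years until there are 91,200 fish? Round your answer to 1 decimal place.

t ≈ 15.2 years

91200 = 25250 · e^(0.0845·t)
t = ln(91200/25250) / 0.0845 = ln(3.61188) / 0.0845 = 1.28423 / 0.0845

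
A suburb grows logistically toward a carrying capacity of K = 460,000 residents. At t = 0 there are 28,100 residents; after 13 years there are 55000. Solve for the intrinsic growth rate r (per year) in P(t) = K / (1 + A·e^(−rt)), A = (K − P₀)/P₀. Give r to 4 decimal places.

r ≈ 0.0566 per year

A = (460000 − 28100)/28100 = 15.37011
55000 = 460000/(1 + 15.37011·e^(−r·13)) → e^(−13r) = (8.36364 − 1)/15.37011 = 0.479088
r = −ln(0.479088)/13 = 0.73587/13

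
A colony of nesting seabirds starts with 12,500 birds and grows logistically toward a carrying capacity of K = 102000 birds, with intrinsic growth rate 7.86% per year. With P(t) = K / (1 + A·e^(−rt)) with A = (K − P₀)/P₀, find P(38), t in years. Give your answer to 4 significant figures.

≈ 74,930 birds

A = (102000 − 12500)/12500 = 7.16
P(38) = 102000 / (1 + 7.16·e^(−0.0786·38)) = 102000 / (1 + 7.16·0.050449)
= 102000 / 1.36121 ≈ 74933.22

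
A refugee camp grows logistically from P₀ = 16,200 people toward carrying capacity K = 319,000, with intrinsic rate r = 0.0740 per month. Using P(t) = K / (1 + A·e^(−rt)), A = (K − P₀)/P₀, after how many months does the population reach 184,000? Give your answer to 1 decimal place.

A = (319000 − 16200)/16200 = 18.69136
184000 = 319000/(1 + 18.69136·e^(−0.074t)) → 1 + 18.69136·e^(−0.074t) = 1.7337
e^(−0.074t) = 0.039253 → t = ln(25.47563)/0.074 = 3.23772/0.074

t ≈ 43.8 months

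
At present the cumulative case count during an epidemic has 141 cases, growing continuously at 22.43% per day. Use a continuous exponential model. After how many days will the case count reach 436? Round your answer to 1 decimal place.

436 = 141 · e^(0.2243·t)
t = ln(436/141) / 0.2243 = ln(3.0922) / 0.2243 = 1.12888 / 0.2243

t ≈ 5.0 days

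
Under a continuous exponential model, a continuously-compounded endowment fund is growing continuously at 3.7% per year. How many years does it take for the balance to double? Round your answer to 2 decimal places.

doubling time = ln(2) / |r| = 0.69315 / 0.037

doubling time ≈ 18.73 years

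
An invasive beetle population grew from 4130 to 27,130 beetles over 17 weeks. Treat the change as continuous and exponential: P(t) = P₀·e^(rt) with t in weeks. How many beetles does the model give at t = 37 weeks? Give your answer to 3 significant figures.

r = ln(27130/4130) / 17 ≈ 0.110727 per week
P(37) = 4130 · e^(0.110727·37) = 4130 · 60.15395 ≈ 248435.81

≈ 248,000 beetles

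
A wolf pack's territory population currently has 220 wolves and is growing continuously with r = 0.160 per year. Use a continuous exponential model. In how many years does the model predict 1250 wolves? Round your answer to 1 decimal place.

t ≈ 10.9 years

1250 = 220 · e^(0.16·t)
t = ln(1250/220) / 0.16 = ln(5.68182) / 0.16 = 1.73727 / 0.16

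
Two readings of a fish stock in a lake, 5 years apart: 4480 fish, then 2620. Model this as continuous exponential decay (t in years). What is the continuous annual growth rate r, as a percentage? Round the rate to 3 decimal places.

2620 = 4480 · e^(r·5)
e^(5r) = 2620/4480 = 0.58482
r = ln(0.58482) / 5 = -0.53645 / 5

r ≈ -10.729% per year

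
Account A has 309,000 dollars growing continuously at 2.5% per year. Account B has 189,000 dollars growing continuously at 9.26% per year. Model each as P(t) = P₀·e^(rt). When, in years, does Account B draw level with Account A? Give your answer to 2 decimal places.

309000·e^(0.025t) = 189000·e^(0.0926t)
309000/189000 = e^((0.0926 − 0.025)t) → ln(1.63492) = 0.0676·t
t = 0.49159 / 0.0676

t ≈ 7.27 years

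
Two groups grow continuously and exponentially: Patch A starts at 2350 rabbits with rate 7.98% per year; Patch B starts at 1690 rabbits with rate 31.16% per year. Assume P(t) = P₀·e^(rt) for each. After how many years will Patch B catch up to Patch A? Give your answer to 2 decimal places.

2350·e^(0.0798t) = 1690·e^(0.3116t)
2350/1690 = e^((0.3116 − 0.0798)t) → ln(1.39053) = 0.2318·t
t = 0.32969 / 0.2318

t ≈ 1.42 years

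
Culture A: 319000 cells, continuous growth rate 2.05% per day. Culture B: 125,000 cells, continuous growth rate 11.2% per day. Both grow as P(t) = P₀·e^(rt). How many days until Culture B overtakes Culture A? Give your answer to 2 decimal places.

319000·e^(0.0205t) = 125000·e^(0.112t)
319000/125000 = e^((0.112 − 0.0205)t) → ln(2.552) = 0.0915·t
t = 0.93688 / 0.0915

t ≈ 10.24 days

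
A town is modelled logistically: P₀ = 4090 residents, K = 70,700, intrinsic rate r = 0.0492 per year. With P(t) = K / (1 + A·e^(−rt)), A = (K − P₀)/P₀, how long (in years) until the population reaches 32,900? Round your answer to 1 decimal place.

t ≈ 53.9 years

A = (70700 − 4090)/4090 = 16.28606
32900 = 70700/(1 + 16.28606·e^(−0.0492t)) → 1 + 16.28606·e^(−0.0492t) = 2.14894
e^(−0.0492t) = 0.070547 → t = ln(14.17491)/0.0492 = 2.65147/0.0492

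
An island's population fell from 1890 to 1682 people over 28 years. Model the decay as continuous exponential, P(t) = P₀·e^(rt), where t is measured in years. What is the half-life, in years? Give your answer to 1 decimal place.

r = ln(1682/1890) / 28 = ln(0.88995) / 28 ≈ -0.004164 per year
half-life = ln 2 / |r| = 0.69315 / 0.004164

half-life ≈ 166.5 years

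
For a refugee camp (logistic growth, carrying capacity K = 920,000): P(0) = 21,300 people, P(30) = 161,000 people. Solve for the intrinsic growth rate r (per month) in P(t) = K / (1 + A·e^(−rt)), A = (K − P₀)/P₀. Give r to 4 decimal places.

A = (920000 − 21300)/21300 = 42.19249
161000 = 920000/(1 + 42.19249·e^(−r·30)) → e^(−30r) = (5.71429 − 1)/42.19249 = 0.111733
r = −ln(0.111733)/30 = 2.19164/30

r ≈ 0.0731 per month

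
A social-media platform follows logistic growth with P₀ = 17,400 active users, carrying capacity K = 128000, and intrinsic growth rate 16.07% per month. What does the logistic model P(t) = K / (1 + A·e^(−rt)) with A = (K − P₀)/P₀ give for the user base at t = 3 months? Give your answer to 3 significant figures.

A = (128000 − 17400)/17400 = 6.35632
P(3) = 128000 / (1 + 6.35632·e^(−0.1607·3)) = 128000 / (1 + 6.35632·0.617485)
= 128000 / 4.92494 ≈ 25990.19

≈ 26,000 active users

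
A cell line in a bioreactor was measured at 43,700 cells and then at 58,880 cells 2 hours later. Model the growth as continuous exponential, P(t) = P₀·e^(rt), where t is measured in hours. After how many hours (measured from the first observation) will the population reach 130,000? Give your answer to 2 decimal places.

r = ln(58880/43700) / 2 ≈ 0.149077 per hour
t = ln(130000/43700) / r = 1.09019 / 0.149077 ≈ 7.313

t ≈ 7.31 hours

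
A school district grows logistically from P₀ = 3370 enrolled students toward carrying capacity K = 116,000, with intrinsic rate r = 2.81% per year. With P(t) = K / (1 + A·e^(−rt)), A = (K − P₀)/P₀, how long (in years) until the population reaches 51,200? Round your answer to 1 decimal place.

t ≈ 116.5 years

A = (116000 − 3370)/3370 = 33.42136
51200 = 116000/(1 + 33.42136·e^(−0.0281t)) → 1 + 33.42136·e^(−0.0281t) = 2.26562
e^(−0.0281t) = 0.037869 → t = ln(26.407)/0.0281 = 3.27363/0.0281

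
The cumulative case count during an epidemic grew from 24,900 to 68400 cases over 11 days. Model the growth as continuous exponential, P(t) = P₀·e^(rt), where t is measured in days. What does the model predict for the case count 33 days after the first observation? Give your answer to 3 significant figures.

≈ 516,000 cases

r = ln(68400/24900) / 11 ≈ 0.091864 per day
P(33) = 24900 · e^(0.091864·33) = 24900 · 20.72861 ≈ 516142.49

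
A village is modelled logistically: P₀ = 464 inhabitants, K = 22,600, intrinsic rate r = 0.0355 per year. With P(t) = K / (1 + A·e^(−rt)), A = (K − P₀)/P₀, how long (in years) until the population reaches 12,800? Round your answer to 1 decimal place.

A = (22600 − 464)/464 = 47.7069
12800 = 22600/(1 + 47.7069·e^(−0.0355t)) → 1 + 47.7069·e^(−0.0355t) = 1.76562
e^(−0.0355t) = 0.016049 → t = ln(62.31105)/0.0355 = 4.13214/0.0355

t ≈ 116.4 years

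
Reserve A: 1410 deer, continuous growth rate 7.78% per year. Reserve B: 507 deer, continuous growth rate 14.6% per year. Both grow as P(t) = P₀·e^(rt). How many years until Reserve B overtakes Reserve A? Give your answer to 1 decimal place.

t ≈ 15.0 years

1410·e^(0.0778t) = 507·e^(0.146t)
1410/507 = e^((0.146 − 0.0778)t) → ln(2.78107) = 0.0682·t
t = 1.02283 / 0.0682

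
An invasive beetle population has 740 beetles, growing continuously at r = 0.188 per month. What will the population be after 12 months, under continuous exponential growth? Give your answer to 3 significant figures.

P(12) = 740 · e^(0.188·12) = 740 · e^(2.256)
= 740 · 9.54483 ≈ 7063.18

≈ 7,060 beetles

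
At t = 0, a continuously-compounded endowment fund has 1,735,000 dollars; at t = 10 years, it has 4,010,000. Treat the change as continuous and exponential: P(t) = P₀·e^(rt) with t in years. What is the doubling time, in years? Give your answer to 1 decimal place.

r = ln(4010000/1735000) / 10 = ln(2.31124) / 10 ≈ 0.083778 per year
doubling time = ln 2 / |r| = 0.69315 / 0.083778

doubling time ≈ 8.3 years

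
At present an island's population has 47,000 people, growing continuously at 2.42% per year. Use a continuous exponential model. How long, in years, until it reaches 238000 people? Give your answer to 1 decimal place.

t ≈ 67.0 years

238000 = 47000 · e^(0.0242·t)
t = ln(238000/47000) / 0.0242 = ln(5.06383) / 0.0242 = 1.62212 / 0.0242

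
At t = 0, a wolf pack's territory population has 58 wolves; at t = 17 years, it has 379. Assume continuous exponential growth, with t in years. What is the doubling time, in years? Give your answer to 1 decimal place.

doubling time ≈ 6.3 years

r = ln(379/58) / 17 = ln(6.53448) / 17 ≈ 0.110417 per year
doubling time = ln 2 / |r| = 0.69315 / 0.110417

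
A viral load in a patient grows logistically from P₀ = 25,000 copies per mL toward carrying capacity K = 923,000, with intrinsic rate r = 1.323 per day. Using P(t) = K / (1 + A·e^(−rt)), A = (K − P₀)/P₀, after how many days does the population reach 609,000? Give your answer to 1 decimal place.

t ≈ 3.2 days

A = (923000 − 25000)/25000 = 35.92
609000 = 923000/(1 + 35.92·e^(−1.323t)) → 1 + 35.92·e^(−1.323t) = 1.5156
e^(−1.323t) = 0.014354 → t = ln(69.6665)/1.323 = 4.24372/1.323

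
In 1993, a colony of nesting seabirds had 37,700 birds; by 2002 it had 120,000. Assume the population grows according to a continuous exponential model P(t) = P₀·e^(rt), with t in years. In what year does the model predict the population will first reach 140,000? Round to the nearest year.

r = ln(120000/37700) / 9 = 1.15783/9 ≈ 0.128648 per year
t = ln(140000/37700) / r = 1.31198/0.128648 ≈ 10.2 years after 1993

year 2003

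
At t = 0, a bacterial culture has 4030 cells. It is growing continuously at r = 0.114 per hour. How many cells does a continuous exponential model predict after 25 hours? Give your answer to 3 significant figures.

P(25) = 4030 · e^(0.114·25) = 4030 · e^(2.85)
= 4030 · 17.28778 ≈ 69669.76

≈ 69,700 cells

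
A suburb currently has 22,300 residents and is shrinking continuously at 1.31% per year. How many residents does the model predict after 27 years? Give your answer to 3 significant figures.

≈ 15,700 residents

P(27) = 22300 · e^(-0.0131·27) = 22300 · e^(-0.3537)
= 22300 · 0.70209 ≈ 15656.51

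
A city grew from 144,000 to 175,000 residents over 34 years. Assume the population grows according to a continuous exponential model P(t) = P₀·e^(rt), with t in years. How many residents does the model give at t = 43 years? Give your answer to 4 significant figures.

r = ln(175000/144000) / 34 ≈ 0.005734 per year
P(43) = 144000 · e^(0.005734·43) = 144000 · 1.27965 ≈ 184268.95

≈ 184,300 residents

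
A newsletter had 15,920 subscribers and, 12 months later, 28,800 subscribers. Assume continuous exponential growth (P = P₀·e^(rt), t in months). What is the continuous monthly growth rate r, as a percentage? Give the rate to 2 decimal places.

r ≈ 4.94% per month

28800 = 15920 · e^(r·12)
e^(12r) = 28800/15920 = 1.80905
r = ln(1.80905) / 12 = 0.5928 / 12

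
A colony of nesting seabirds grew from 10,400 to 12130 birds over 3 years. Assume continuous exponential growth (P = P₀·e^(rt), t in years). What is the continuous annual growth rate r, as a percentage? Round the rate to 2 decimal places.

r ≈ 5.13% per year

12130 = 10400 · e^(r·3)
e^(3r) = 12130/10400 = 1.16635
r = ln(1.16635) / 3 = 0.15388 / 3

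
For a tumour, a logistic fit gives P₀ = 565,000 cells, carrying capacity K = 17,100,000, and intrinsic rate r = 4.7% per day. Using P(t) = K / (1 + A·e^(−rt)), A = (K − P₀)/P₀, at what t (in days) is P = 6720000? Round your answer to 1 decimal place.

t ≈ 62.6 days

A = (17100000 − 565000)/565000 = 29.26549
6720000 = 17100000/(1 + 29.26549·e^(−0.047t)) → 1 + 29.26549·e^(−0.047t) = 2.54464
e^(−0.047t) = 0.05278 → t = ln(18.94644)/0.047 = 2.94162/0.047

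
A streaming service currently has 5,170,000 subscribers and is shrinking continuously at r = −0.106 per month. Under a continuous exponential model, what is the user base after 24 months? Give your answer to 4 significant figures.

≈ 406,100 subscribers

P(24) = 5170000 · e^(-0.106·24) = 5170000 · e^(-2.544)
= 5170000 · 0.07855 ≈ 406111.59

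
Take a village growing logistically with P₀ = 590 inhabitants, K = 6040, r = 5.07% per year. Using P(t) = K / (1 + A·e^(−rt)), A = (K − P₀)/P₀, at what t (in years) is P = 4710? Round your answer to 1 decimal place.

A = (6040 − 590)/590 = 9.23729
4710 = 6040/(1 + 9.23729·e^(−0.0507t)) → 1 + 9.23729·e^(−0.0507t) = 1.28238
e^(−0.0507t) = 0.030569 → t = ln(32.7125)/0.0507 = 3.48776/0.0507

t ≈ 68.8 years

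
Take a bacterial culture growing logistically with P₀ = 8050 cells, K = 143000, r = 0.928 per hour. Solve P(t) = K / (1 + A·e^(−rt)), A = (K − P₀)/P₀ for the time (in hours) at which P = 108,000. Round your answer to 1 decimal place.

t ≈ 4.3 hours

A = (143000 − 8050)/8050 = 16.76398
108000 = 143000/(1 + 16.76398·e^(−0.928t)) → 1 + 16.76398·e^(−0.928t) = 1.32407
e^(−0.928t) = 0.019332 → t = ln(51.72884)/0.928 = 3.94602/0.928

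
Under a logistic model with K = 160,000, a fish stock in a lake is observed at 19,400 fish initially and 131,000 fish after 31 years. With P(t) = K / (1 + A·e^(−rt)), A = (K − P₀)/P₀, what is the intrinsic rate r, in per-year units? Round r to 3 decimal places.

A = (160000 − 19400)/19400 = 7.24742
131000 = 160000/(1 + 7.24742·e^(−r·31)) → e^(−31r) = (1.22137 − 1)/7.24742 = 0.030545
r = −ln(0.030545)/31 = 3.48855/31

r ≈ 0.113 per year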